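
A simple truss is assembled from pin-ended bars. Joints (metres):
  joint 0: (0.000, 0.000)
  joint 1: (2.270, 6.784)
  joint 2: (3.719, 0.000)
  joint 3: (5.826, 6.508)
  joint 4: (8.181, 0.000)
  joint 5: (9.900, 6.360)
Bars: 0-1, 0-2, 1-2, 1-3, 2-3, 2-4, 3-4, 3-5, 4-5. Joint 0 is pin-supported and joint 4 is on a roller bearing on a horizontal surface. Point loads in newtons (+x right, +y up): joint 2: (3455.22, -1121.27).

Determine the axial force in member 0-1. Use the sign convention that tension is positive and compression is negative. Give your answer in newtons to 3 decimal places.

-644.880

N=6 nodes, M=9 members, R=3 reactions → 2N=12, M+R=12
member 0 (0-1): L=7.1537, (cx,cy)=(0.3173,0.9483)
member 1 (0-2): L=3.7190, (cx,cy)=(1.0000,0.0000)
member 2 (1-2): L=6.9370, (cx,cy)=(0.2089,-0.9779)
member 3 (1-3): L=3.5667, (cx,cy)=(0.9970,-0.0774)
member 4 (2-3): L=6.8406, (cx,cy)=(0.3080,0.9514)
member 5 (2-4): L=4.4620, (cx,cy)=(1.0000,0.0000)
member 6 (3-4): L=6.9210, (cx,cy)=(0.3403,-0.9403)
member 7 (3-5): L=4.0767, (cx,cy)=(0.9993,-0.0363)
member 8 (4-5): L=6.5882, (cx,cy)=(0.2609,0.9654)
solve A·x = −loads:
  F[0-1] = -644.8799 N (compression)
  F[0-2] = +3659.8519 N (tension)
  F[1-2] = +652.4025 N (tension)
  F[1-3] = -341.9306 N (compression)
  F[2-3] = +507.9545 N (tension)
  F[2-4] = +184.4477 N (tension)
  F[3-4] = -542.0640 N (compression)
  F[3-5] = +0.0000 N (tension)
  F[4-5] = -0.0000 N (compression)
  Rx@0 = -3455.2200 N
  Ry@0 = +611.5520 N
  Ry@4 = +509.7180 N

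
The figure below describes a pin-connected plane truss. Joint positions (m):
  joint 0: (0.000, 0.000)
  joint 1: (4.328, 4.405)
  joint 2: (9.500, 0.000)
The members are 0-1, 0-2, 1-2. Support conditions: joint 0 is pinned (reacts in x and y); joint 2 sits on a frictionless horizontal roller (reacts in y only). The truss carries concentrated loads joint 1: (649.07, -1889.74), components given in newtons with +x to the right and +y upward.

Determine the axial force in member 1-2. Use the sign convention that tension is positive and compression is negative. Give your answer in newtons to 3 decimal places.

N=3 nodes, M=3 members, R=3 reactions → 2N=6, M+R=6
member 0 (0-1): L=6.1754, (cx,cy)=(0.7008,0.7133)
member 1 (0-2): L=9.5000, (cx,cy)=(1.0000,0.0000)
member 2 (1-2): L=6.7936, (cx,cy)=(0.7613,-0.6484)
solve A·x = −loads:
  F[0-1] = -1020.3796 N (compression)
  F[0-2] = +1364.1978 N (tension)
  F[1-2] = -1791.9326 N (compression)
  Rx@0 = -649.0700 N
  Ry@0 = +727.8507 N
  Ry@2 = +1161.8893 N

-1791.933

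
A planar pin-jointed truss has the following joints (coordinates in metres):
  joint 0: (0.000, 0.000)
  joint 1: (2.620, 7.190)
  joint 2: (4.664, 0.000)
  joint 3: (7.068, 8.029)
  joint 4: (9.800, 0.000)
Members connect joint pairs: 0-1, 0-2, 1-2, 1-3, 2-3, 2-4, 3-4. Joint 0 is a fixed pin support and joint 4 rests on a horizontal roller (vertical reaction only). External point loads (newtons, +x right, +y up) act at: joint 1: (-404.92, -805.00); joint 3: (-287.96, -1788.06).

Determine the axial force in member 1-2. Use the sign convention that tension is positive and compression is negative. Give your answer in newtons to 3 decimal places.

770.817

N=5 nodes, M=7 members, R=3 reactions → 2N=10, M+R=10
member 0 (0-1): L=7.6525, (cx,cy)=(0.3424,0.9396)
member 1 (0-2): L=4.6640, (cx,cy)=(1.0000,0.0000)
member 2 (1-2): L=7.4749, (cx,cy)=(0.2734,-0.9619)
member 3 (1-3): L=4.5264, (cx,cy)=(0.9827,0.1854)
member 4 (2-3): L=8.3812, (cx,cy)=(0.2868,0.9580)
member 5 (2-4): L=5.1360, (cx,cy)=(1.0000,0.0000)
member 6 (3-4): L=8.4811, (cx,cy)=(0.3221,-0.9467)
solve A·x = −loads:
  F[0-1] = -1725.5377 N (compression)
  F[0-2] = -102.1033 N (compression)
  F[1-2] = +770.8171 N (tension)
  F[1-3] = -403.6299 N (compression)
  F[2-3] = -773.9600 N (compression)
  F[2-4] = +330.6732 N (tension)
  F[3-4] = -1026.5244 N (compression)
  Rx@0 = +692.8800 N
  Ry@0 = +1621.2536 N
  Ry@4 = +971.8064 N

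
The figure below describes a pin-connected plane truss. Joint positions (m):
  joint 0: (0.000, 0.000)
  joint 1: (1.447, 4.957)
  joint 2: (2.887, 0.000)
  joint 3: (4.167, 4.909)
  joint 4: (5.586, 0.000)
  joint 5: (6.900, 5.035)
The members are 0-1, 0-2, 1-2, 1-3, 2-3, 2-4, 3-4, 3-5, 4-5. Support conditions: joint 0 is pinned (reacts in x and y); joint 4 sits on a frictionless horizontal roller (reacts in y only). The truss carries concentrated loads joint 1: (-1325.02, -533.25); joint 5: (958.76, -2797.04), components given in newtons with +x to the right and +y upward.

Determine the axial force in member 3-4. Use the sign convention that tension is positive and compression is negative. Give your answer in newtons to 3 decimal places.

-422.257

N=6 nodes, M=9 members, R=3 reactions → 2N=12, M+R=12
member 0 (0-1): L=5.1639, (cx,cy)=(0.2802,0.9599)
member 1 (0-2): L=2.8870, (cx,cy)=(1.0000,0.0000)
member 2 (1-2): L=5.1619, (cx,cy)=(0.2790,-0.9603)
member 3 (1-3): L=2.7204, (cx,cy)=(0.9998,-0.0176)
member 4 (2-3): L=5.0731, (cx,cy)=(0.2523,0.9676)
member 5 (2-4): L=2.6990, (cx,cy)=(1.0000,0.0000)
member 6 (3-4): L=5.1100, (cx,cy)=(0.2777,-0.9607)
member 7 (3-5): L=2.7359, (cx,cy)=(0.9989,0.0461)
member 8 (4-5): L=5.2036, (cx,cy)=(0.2525,0.9676)
solve A·x = −loads:
  F[0-1] = -50.8333 N (compression)
  F[0-2] = -352.0157 N (compression)
  F[1-2] = -531.2918 N (compression)
  F[1-3] = +1459.2151 N (tension)
  F[2-3] = +527.2587 N (tension)
  F[2-4] = -633.2604 N (compression)
  F[3-4] = -422.2574 N (compression)
  F[3-5] = +1711.0935 N (tension)
  F[4-5] = -2972.1627 N (compression)
  Rx@0 = +366.2600 N
  Ry@0 = +48.7968 N
  Ry@4 = +3281.4932 N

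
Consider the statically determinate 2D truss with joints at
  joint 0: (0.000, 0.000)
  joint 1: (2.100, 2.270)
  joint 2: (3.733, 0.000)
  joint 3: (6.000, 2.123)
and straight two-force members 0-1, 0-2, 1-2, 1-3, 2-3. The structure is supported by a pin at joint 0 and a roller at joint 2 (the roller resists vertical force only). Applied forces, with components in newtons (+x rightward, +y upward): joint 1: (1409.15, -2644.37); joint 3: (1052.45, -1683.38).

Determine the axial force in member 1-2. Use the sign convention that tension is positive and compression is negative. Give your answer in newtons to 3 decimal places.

N=4 nodes, M=5 members, R=3 reactions → 2N=8, M+R=8
member 0 (0-1): L=3.0924, (cx,cy)=(0.6791,0.7341)
member 1 (0-2): L=3.7330, (cx,cy)=(1.0000,0.0000)
member 2 (1-2): L=2.7964, (cx,cy)=(0.5840,-0.8118)
member 3 (1-3): L=3.9028, (cx,cy)=(0.9993,-0.0377)
member 4 (2-3): L=3.1059, (cx,cy)=(0.7299,0.6835)
solve A·x = −loads:
  F[0-1] = +1799.5078 N (tension)
  F[0-2] = +1239.5803 N (tension)
  F[1-2] = -5011.9785 N (compression)
  F[1-3] = +2741.6851 N (tension)
  F[2-3] = -2311.6451 N (compression)
  Rx@0 = -2461.6000 N
  Ry@0 = -1320.9451 N
  Ry@2 = +5648.6951 N

-5011.979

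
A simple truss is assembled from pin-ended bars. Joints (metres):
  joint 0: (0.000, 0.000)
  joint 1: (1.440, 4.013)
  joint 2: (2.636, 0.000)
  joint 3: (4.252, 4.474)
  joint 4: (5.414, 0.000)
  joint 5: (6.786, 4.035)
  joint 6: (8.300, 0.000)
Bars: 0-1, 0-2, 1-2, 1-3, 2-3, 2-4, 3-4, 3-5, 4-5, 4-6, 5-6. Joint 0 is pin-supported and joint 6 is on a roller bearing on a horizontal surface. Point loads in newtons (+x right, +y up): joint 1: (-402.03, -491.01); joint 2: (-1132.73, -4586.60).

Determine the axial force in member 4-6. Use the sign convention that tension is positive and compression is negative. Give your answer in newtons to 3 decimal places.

N=7 nodes, M=11 members, R=3 reactions → 2N=14, M+R=14
member 0 (0-1): L=4.2635, (cx,cy)=(0.3377,0.9412)
member 1 (0-2): L=2.6360, (cx,cy)=(1.0000,0.0000)
member 2 (1-2): L=4.1874, (cx,cy)=(0.2856,-0.9583)
member 3 (1-3): L=2.8495, (cx,cy)=(0.9868,0.1618)
member 4 (2-3): L=4.7569, (cx,cy)=(0.3397,0.9405)
member 5 (2-4): L=2.7780, (cx,cy)=(1.0000,0.0000)
member 6 (3-4): L=4.6224, (cx,cy)=(0.2514,-0.9679)
member 7 (3-5): L=2.5717, (cx,cy)=(0.9853,-0.1707)
member 8 (4-5): L=4.2619, (cx,cy)=(0.3219,0.9468)
member 9 (4-6): L=2.8860, (cx,cy)=(1.0000,0.0000)
member 10 (5-6): L=4.3097, (cx,cy)=(0.3513,-0.9363)
solve A·x = −loads:
  F[0-1] = -3963.0220 N (compression)
  F[0-2] = -196.2591 N (compression)
  F[1-2] = +3069.7421 N (tension)
  F[1-3] = -1837.4453 N (compression)
  F[2-3] = +1748.7322 N (tension)
  F[2-4] = +1219.1665 N (tension)
  F[3-4] = -1229.2645 N (compression)
  F[3-5] = -923.7083 N (compression)
  F[4-5] = +1256.6892 N (tension)
  F[4-6] = +505.5928 N (tension)
  F[5-6] = -1439.1992 N (compression)
  Rx@0 = +1534.7600 N
  Ry@0 = +3730.1419 N
  Ry@6 = +1347.4681 N

505.593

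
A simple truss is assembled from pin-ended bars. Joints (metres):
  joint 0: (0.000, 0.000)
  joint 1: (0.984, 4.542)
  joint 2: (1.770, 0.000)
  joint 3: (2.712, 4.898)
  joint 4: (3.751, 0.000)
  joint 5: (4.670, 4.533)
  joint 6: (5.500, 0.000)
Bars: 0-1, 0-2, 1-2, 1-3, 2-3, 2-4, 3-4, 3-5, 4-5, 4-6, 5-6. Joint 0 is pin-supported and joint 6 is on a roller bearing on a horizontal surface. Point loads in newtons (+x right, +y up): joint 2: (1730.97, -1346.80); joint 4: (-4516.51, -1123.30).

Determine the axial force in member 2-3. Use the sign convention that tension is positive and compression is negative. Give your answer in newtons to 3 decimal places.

N=7 nodes, M=11 members, R=3 reactions → 2N=14, M+R=14
member 0 (0-1): L=4.6474, (cx,cy)=(0.2117,0.9773)
member 1 (0-2): L=1.7700, (cx,cy)=(1.0000,0.0000)
member 2 (1-2): L=4.6095, (cx,cy)=(0.1705,-0.9854)
member 3 (1-3): L=1.7643, (cx,cy)=(0.9794,0.2018)
member 4 (2-3): L=4.9878, (cx,cy)=(0.1889,0.9820)
member 5 (2-4): L=1.9810, (cx,cy)=(1.0000,0.0000)
member 6 (3-4): L=5.0070, (cx,cy)=(0.2075,-0.9782)
member 7 (3-5): L=1.9917, (cx,cy)=(0.9831,-0.1833)
member 8 (4-5): L=4.6252, (cx,cy)=(0.1987,0.9801)
member 9 (4-6): L=1.7490, (cx,cy)=(1.0000,0.0000)
member 10 (5-6): L=4.6084, (cx,cy)=(0.1801,-0.9836)
solve A·x = −loads:
  F[0-1] = -1300.0602 N (compression)
  F[0-2] = -2510.2746 N (compression)
  F[1-2] = +1189.5085 N (tension)
  F[1-3] = -488.1376 N (compression)
  F[2-3] = +177.9140 N (tension)
  F[2-4] = -4072.0143 N (compression)
  F[3-4] = +7.0728 N (tension)
  F[3-5] = -453.6459 N (compression)
  F[4-5] = +1139.0927 N (tension)
  F[4-6] = +219.6333 N (tension)
  F[5-6] = -1219.4572 N (compression)
  Rx@0 = +2785.5400 N
  Ry@0 = +1270.5847 N
  Ry@6 = +1199.5153 N

177.914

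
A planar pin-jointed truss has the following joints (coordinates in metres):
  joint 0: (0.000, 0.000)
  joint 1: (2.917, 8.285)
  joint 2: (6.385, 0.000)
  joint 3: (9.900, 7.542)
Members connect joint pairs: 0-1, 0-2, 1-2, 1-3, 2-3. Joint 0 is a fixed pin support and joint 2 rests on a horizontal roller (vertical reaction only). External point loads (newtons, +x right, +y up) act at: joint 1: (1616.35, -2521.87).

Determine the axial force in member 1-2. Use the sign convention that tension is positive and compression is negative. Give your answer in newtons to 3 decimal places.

-3522.646

N=4 nodes, M=5 members, R=3 reactions → 2N=8, M+R=8
member 0 (0-1): L=8.7835, (cx,cy)=(0.3321,0.9432)
member 1 (0-2): L=6.3850, (cx,cy)=(1.0000,0.0000)
member 2 (1-2): L=8.9816, (cx,cy)=(0.3861,-0.9224)
member 3 (1-3): L=7.0224, (cx,cy)=(0.9944,-0.1058)
member 4 (2-3): L=8.3209, (cx,cy)=(0.4224,0.9064)
solve A·x = −loads:
  F[0-1] = +771.3617 N (tension)
  F[0-2] = +1360.1812 N (tension)
  F[1-2] = -3522.6460 N (compression)
  F[1-3] = -0.0000 N (compression)
  F[2-3] = +0.0000 N (tension)
  Rx@0 = -1616.3500 N
  Ry@0 = -727.5826 N
  Ry@2 = +3249.4526 N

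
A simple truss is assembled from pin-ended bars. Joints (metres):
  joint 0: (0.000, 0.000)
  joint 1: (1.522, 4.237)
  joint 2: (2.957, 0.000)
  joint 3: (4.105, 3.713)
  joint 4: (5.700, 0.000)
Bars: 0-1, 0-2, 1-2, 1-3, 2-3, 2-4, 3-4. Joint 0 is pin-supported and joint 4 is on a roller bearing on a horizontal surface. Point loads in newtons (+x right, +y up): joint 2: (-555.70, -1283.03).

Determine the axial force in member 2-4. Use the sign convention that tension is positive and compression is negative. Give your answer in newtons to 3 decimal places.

285.923

N=5 nodes, M=7 members, R=3 reactions → 2N=10, M+R=10
member 0 (0-1): L=4.5021, (cx,cy)=(0.3381,0.9411)
member 1 (0-2): L=2.9570, (cx,cy)=(1.0000,0.0000)
member 2 (1-2): L=4.4734, (cx,cy)=(0.3208,-0.9472)
member 3 (1-3): L=2.6356, (cx,cy)=(0.9800,-0.1988)
member 4 (2-3): L=3.8864, (cx,cy)=(0.2954,0.9554)
member 5 (2-4): L=2.7430, (cx,cy)=(1.0000,0.0000)
member 6 (3-4): L=4.0411, (cx,cy)=(0.3947,-0.9188)
solve A·x = −loads:
  F[0-1] = -656.0573 N (compression)
  F[0-2] = -333.9090 N (compression)
  F[1-2] = +750.9822 N (tension)
  F[1-3] = -472.1193 N (compression)
  F[2-3] = +598.4393 N (tension)
  F[2-4] = +285.9230 N (tension)
  F[3-4] = -724.4137 N (compression)
  Rx@0 = +555.7000 N
  Ry@0 = +617.4301 N
  Ry@4 = +665.5999 N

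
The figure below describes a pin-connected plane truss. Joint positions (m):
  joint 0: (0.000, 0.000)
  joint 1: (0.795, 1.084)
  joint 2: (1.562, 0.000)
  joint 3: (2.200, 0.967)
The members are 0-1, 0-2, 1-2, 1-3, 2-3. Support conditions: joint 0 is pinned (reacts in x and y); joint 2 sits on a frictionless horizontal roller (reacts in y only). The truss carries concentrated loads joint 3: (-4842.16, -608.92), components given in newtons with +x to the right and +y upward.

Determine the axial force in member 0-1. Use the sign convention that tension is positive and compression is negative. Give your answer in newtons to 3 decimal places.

-3409.009

N=4 nodes, M=5 members, R=3 reactions → 2N=8, M+R=8
member 0 (0-1): L=1.3443, (cx,cy)=(0.5914,0.8064)
member 1 (0-2): L=1.5620, (cx,cy)=(1.0000,0.0000)
member 2 (1-2): L=1.3279, (cx,cy)=(0.5776,-0.8163)
member 3 (1-3): L=1.4099, (cx,cy)=(0.9966,-0.0830)
member 4 (2-3): L=1.1585, (cx,cy)=(0.5507,0.8347)
solve A·x = −loads:
  F[0-1] = -3409.0092 N (compression)
  F[0-2] = -2826.0859 N (compression)
  F[1-2] = +3796.8849 N (tension)
  F[1-3] = -4223.7216 N (compression)
  F[2-3] = -1149.4391 N (compression)
  Rx@0 = +4842.1600 N
  Ry@0 = +2748.9614 N
  Ry@2 = -2140.0414 N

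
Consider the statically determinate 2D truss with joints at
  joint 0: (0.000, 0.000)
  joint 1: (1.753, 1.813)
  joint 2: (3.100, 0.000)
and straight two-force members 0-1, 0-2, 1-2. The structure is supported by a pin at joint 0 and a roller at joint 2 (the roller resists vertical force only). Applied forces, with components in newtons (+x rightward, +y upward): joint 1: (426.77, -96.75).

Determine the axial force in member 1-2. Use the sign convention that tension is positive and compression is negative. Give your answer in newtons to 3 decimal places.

N=3 nodes, M=3 members, R=3 reactions → 2N=6, M+R=6
member 0 (0-1): L=2.5219, (cx,cy)=(0.6951,0.7189)
member 1 (0-2): L=3.1000, (cx,cy)=(1.0000,0.0000)
member 2 (1-2): L=2.2586, (cx,cy)=(0.5964,-0.8027)
solve A·x = −loads:
  F[0-1] = +288.7070 N (tension)
  F[0-2] = +226.0866 N (tension)
  F[1-2] = -379.0976 N (compression)
  Rx@0 = -426.7700 N
  Ry@0 = -207.5522 N
  Ry@2 = +304.3022 N

-379.098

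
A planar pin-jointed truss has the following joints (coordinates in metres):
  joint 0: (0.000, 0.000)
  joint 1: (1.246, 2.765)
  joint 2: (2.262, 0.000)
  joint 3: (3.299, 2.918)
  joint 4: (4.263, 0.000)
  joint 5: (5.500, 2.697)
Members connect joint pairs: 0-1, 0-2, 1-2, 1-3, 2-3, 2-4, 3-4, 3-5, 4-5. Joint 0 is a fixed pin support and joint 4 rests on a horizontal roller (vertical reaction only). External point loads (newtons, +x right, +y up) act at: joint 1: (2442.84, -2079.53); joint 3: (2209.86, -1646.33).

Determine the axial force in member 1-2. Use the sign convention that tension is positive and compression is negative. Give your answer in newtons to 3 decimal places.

-3600.969

N=6 nodes, M=9 members, R=3 reactions → 2N=12, M+R=12
member 0 (0-1): L=3.0328, (cx,cy)=(0.4108,0.9117)
member 1 (0-2): L=2.2620, (cx,cy)=(1.0000,0.0000)
member 2 (1-2): L=2.9458, (cx,cy)=(0.3449,-0.9386)
member 3 (1-3): L=2.0587, (cx,cy)=(0.9972,0.0743)
member 4 (2-3): L=3.0968, (cx,cy)=(0.3349,0.9423)
member 5 (2-4): L=2.0010, (cx,cy)=(1.0000,0.0000)
member 6 (3-4): L=3.0731, (cx,cy)=(0.3137,-0.9495)
member 7 (3-5): L=2.2121, (cx,cy)=(0.9950,-0.0999)
member 8 (4-5): L=2.9671, (cx,cy)=(0.4169,0.9090)
solve A·x = −loads:
  F[0-1] = +1374.4197 N (tension)
  F[0-2] = +4088.0273 N (tension)
  F[1-2] = -3600.9688 N (compression)
  F[1-3] = -637.9468 N (compression)
  F[2-3] = +3587.1025 N (tension)
  F[2-4] = +1644.8542 N (tension)
  F[3-4] = -5243.5912 N (compression)
  F[3-5] = +0.0000 N (tension)
  F[4-5] = -0.0000 N (compression)
  Rx@0 = -4652.7000 N
  Ry@0 = -1253.0659 N
  Ry@4 = +4978.9259 N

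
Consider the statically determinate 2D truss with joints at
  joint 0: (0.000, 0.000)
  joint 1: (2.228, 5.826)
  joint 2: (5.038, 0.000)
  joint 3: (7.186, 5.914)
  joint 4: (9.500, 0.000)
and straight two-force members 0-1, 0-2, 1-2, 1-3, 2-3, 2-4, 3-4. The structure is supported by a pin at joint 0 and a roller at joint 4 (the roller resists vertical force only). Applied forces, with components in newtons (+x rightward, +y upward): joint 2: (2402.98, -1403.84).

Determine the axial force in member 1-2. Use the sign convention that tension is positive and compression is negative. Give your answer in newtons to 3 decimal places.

N=5 nodes, M=7 members, R=3 reactions → 2N=10, M+R=10
member 0 (0-1): L=6.2375, (cx,cy)=(0.3572,0.9340)
member 1 (0-2): L=5.0380, (cx,cy)=(1.0000,0.0000)
member 2 (1-2): L=6.4683, (cx,cy)=(0.4344,-0.9007)
member 3 (1-3): L=4.9588, (cx,cy)=(0.9998,0.0177)
member 4 (2-3): L=6.2920, (cx,cy)=(0.3414,0.9399)
member 5 (2-4): L=4.4620, (cx,cy)=(1.0000,0.0000)
member 6 (3-4): L=6.3506, (cx,cy)=(0.3644,-0.9313)
solve A·x = −loads:
  F[0-1] = -705.9319 N (compression)
  F[0-2] = +2655.1354 N (tension)
  F[1-2] = +720.9092 N (tension)
  F[1-3] = -565.4284 N (compression)
  F[2-3] = +802.7387 N (tension)
  F[2-4] = +291.2958 N (tension)
  F[3-4] = -799.4382 N (compression)
  Rx@0 = -2402.9800 N
  Ry@0 = +659.3615 N
  Ry@4 = +744.4785 N

720.909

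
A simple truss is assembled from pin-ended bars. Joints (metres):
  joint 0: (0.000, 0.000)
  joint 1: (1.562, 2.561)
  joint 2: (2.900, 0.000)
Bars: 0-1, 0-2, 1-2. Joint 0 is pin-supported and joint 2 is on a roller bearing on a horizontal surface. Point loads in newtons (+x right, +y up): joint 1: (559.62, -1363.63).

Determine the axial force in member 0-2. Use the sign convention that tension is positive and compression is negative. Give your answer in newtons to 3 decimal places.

N=3 nodes, M=3 members, R=3 reactions → 2N=6, M+R=6
member 0 (0-1): L=2.9998, (cx,cy)=(0.5207,0.8537)
member 1 (0-2): L=2.9000, (cx,cy)=(1.0000,0.0000)
member 2 (1-2): L=2.8895, (cx,cy)=(0.4631,-0.8863)
solve A·x = −loads:
  F[0-1] = -158.0682 N (compression)
  F[0-2] = +641.9274 N (tension)
  F[1-2] = -1386.2646 N (compression)
  Rx@0 = -559.6200 N
  Ry@0 = +134.9483 N
  Ry@2 = +1228.6817 N

641.927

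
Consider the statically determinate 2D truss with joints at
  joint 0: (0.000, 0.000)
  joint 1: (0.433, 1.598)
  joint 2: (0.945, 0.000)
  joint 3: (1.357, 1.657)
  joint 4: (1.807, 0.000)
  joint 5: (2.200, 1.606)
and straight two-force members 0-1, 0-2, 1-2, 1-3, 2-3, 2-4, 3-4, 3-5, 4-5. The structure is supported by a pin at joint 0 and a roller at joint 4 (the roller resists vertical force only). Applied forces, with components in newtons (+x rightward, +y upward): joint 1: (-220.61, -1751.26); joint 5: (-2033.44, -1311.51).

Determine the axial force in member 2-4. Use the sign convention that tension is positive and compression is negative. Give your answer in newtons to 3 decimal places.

-726.004

N=6 nodes, M=9 members, R=3 reactions → 2N=12, M+R=12
member 0 (0-1): L=1.6556, (cx,cy)=(0.2615,0.9652)
member 1 (0-2): L=0.9450, (cx,cy)=(1.0000,0.0000)
member 2 (1-2): L=1.6780, (cx,cy)=(0.3051,-0.9523)
member 3 (1-3): L=0.9259, (cx,cy)=(0.9980,0.0637)
member 4 (2-3): L=1.7075, (cx,cy)=(0.2413,0.9705)
member 5 (2-4): L=0.8620, (cx,cy)=(1.0000,0.0000)
member 6 (3-4): L=1.7170, (cx,cy)=(0.2621,-0.9650)
member 7 (3-5): L=0.8445, (cx,cy)=(0.9982,-0.0604)
member 8 (4-5): L=1.6534, (cx,cy)=(0.2377,0.9713)
solve A·x = −loads:
  F[0-1] = -3158.6642 N (compression)
  F[0-2] = -1427.9560 N (compression)
  F[1-2] = +1295.3371 N (tension)
  F[1-3] = -1002.7574 N (compression)
  F[2-3] = -1271.1264 N (compression)
  F[2-4] = -726.0039 N (compression)
  F[3-4] = +1450.2504 N (tension)
  F[3-5] = -1690.6066 N (compression)
  F[4-5] = -1455.3111 N (compression)
  Rx@0 = +2254.0500 N
  Ry@0 = +3048.7256 N
  Ry@4 = +14.0444 N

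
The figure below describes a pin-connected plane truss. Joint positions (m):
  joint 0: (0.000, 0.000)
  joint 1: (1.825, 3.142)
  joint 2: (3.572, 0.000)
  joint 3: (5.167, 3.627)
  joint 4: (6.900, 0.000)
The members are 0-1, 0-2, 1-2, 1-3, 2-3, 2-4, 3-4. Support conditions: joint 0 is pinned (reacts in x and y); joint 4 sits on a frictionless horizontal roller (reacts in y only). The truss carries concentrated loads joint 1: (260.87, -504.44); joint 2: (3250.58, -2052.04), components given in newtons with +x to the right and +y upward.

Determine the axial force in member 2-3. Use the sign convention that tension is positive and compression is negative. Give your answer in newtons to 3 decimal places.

1640.256

N=5 nodes, M=7 members, R=3 reactions → 2N=10, M+R=10
member 0 (0-1): L=3.6336, (cx,cy)=(0.5023,0.8647)
member 1 (0-2): L=3.5720, (cx,cy)=(1.0000,0.0000)
member 2 (1-2): L=3.5950, (cx,cy)=(0.4859,-0.8740)
member 3 (1-3): L=3.3770, (cx,cy)=(0.9896,0.1436)
member 4 (2-3): L=3.9622, (cx,cy)=(0.4026,0.9154)
member 5 (2-4): L=3.3280, (cx,cy)=(1.0000,0.0000)
member 6 (3-4): L=4.0198, (cx,cy)=(0.4311,-0.9023)
solve A·x = −loads:
  F[0-1] = -1436.2715 N (compression)
  F[0-2] = +4232.8341 N (tension)
  F[1-2] = +629.9348 N (tension)
  F[1-3] = -1301.8671 N (compression)
  F[2-3] = +1640.2562 N (tension)
  F[2-4] = +628.0816 N (tension)
  F[3-4] = -1456.8570 N (compression)
  Rx@0 = -3511.4500 N
  Ry@0 = +1241.9665 N
  Ry@4 = +1314.5135 N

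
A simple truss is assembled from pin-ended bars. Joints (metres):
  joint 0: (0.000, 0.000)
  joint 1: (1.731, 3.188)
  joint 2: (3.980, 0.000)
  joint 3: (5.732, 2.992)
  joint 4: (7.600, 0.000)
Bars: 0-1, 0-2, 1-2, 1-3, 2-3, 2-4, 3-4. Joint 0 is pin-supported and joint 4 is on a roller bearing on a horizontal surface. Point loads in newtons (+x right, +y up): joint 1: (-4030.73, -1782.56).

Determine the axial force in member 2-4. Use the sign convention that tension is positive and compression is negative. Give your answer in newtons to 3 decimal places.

-802.131

N=5 nodes, M=7 members, R=3 reactions → 2N=10, M+R=10
member 0 (0-1): L=3.6276, (cx,cy)=(0.4772,0.8788)
member 1 (0-2): L=3.9800, (cx,cy)=(1.0000,0.0000)
member 2 (1-2): L=3.9015, (cx,cy)=(0.5765,-0.8171)
member 3 (1-3): L=4.0058, (cx,cy)=(0.9988,-0.0489)
member 4 (2-3): L=3.4672, (cx,cy)=(0.5053,0.8629)
member 5 (2-4): L=3.6200, (cx,cy)=(1.0000,0.0000)
member 6 (3-4): L=3.5272, (cx,cy)=(0.5296,-0.8483)
solve A·x = −loads:
  F[0-1] = -3490.3357 N (compression)
  F[0-2] = -2365.2432 N (compression)
  F[1-2] = +1481.7181 N (tension)
  F[1-3] = +1512.9164 N (tension)
  F[2-3] = -1403.0603 N (compression)
  F[2-4] = -802.1310 N (compression)
  F[3-4] = +1514.6231 N (tension)
  Rx@0 = +4030.7300 N
  Ry@0 = +3067.3437 N
  Ry@4 = -1284.7837 N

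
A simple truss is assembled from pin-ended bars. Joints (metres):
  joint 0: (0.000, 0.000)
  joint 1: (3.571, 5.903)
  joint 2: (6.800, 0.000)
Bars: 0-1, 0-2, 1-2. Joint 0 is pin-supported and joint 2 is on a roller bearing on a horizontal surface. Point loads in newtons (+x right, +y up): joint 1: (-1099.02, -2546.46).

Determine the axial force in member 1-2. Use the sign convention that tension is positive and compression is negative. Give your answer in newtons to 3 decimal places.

-436.807

N=3 nodes, M=3 members, R=3 reactions → 2N=6, M+R=6
member 0 (0-1): L=6.8991, (cx,cy)=(0.5176,0.8556)
member 1 (0-2): L=6.8000, (cx,cy)=(1.0000,0.0000)
member 2 (1-2): L=6.7284, (cx,cy)=(0.4799,-0.8773)
solve A·x = −loads:
  F[0-1] = -2528.2722 N (compression)
  F[0-2] = +209.6250 N (tension)
  F[1-2] = -436.8065 N (compression)
  Rx@0 = +1099.0200 N
  Ry@0 = +2163.2404 N
  Ry@2 = +383.2196 N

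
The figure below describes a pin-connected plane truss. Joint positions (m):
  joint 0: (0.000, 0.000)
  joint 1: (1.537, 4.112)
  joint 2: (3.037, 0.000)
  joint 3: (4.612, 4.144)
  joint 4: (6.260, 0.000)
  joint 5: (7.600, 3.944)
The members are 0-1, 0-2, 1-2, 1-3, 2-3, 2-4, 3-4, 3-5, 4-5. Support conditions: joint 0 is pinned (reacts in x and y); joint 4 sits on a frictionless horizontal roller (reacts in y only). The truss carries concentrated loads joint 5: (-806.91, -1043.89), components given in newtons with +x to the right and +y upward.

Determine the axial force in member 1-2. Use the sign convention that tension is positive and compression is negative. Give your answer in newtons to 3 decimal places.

300.970

N=6 nodes, M=9 members, R=3 reactions → 2N=12, M+R=12
member 0 (0-1): L=4.3899, (cx,cy)=(0.3501,0.9367)
member 1 (0-2): L=3.0370, (cx,cy)=(1.0000,0.0000)
member 2 (1-2): L=4.3770, (cx,cy)=(0.3427,-0.9394)
member 3 (1-3): L=3.0752, (cx,cy)=(0.9999,0.0104)
member 4 (2-3): L=4.4332, (cx,cy)=(0.3553,0.9348)
member 5 (2-4): L=3.2230, (cx,cy)=(1.0000,0.0000)
member 6 (3-4): L=4.4597, (cx,cy)=(0.3695,-0.9292)
member 7 (3-5): L=2.9947, (cx,cy)=(0.9978,-0.0668)
member 8 (4-5): L=4.1654, (cx,cy)=(0.3217,0.9468)
solve A·x = −loads:
  F[0-1] = -304.1803 N (compression)
  F[0-2] = -700.4090 N (compression)
  F[1-2] = +300.9698 N (tension)
  F[1-3] = -209.6538 N (compression)
  F[2-3] = -302.4778 N (compression)
  F[2-4] = -489.8054 N (compression)
  F[3-4] = +338.4828 N (tension)
  F[3-5] = -443.1750 N (compression)
  F[4-5] = -1133.7545 N (compression)
  Rx@0 = +806.9100 N
  Ry@0 = +284.9266 N
  Ry@4 = +758.9634 N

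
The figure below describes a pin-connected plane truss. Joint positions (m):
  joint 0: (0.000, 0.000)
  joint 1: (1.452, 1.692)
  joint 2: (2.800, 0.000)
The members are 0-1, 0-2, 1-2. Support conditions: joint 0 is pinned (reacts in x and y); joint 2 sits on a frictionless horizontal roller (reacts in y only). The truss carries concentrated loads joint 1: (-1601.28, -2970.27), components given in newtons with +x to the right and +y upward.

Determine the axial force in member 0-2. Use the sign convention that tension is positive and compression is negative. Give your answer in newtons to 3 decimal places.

N=3 nodes, M=3 members, R=3 reactions → 2N=6, M+R=6
member 0 (0-1): L=2.2296, (cx,cy)=(0.6512,0.7589)
member 1 (0-2): L=2.8000, (cx,cy)=(1.0000,0.0000)
member 2 (1-2): L=2.1633, (cx,cy)=(0.6231,-0.7821)
solve A·x = −loads:
  F[0-1] = -3159.4117 N (compression)
  F[0-2] = +456.2379 N (tension)
  F[1-2] = -732.1885 N (compression)
  Rx@0 = +1601.2800 N
  Ry@0 = +2397.6035 N
  Ry@2 = +572.6665 N

456.238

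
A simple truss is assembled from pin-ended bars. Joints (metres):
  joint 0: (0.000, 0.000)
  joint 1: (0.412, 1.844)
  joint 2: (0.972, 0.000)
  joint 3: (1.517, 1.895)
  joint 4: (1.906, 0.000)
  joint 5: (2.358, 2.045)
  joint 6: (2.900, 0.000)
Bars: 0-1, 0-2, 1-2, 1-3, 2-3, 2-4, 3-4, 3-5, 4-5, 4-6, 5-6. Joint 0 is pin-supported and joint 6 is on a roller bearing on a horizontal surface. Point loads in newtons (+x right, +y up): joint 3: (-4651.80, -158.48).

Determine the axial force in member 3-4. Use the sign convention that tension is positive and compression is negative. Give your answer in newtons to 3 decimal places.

N=7 nodes, M=11 members, R=3 reactions → 2N=14, M+R=14
member 0 (0-1): L=1.8895, (cx,cy)=(0.2181,0.9759)
member 1 (0-2): L=0.9720, (cx,cy)=(1.0000,0.0000)
member 2 (1-2): L=1.9272, (cx,cy)=(0.2906,-0.9568)
member 3 (1-3): L=1.1062, (cx,cy)=(0.9989,0.0461)
member 4 (2-3): L=1.9718, (cx,cy)=(0.2764,0.9610)
member 5 (2-4): L=0.9340, (cx,cy)=(1.0000,0.0000)
member 6 (3-4): L=1.9345, (cx,cy)=(0.2011,-0.9796)
member 7 (3-5): L=0.8543, (cx,cy)=(0.9845,0.1756)
member 8 (4-5): L=2.0944, (cx,cy)=(0.2158,0.9764)
member 9 (4-6): L=0.9940, (cx,cy)=(1.0000,0.0000)
member 10 (5-6): L=2.1156, (cx,cy)=(0.2562,-0.9666)
solve A·x = −loads:
  F[0-1] = -3192.0996 N (compression)
  F[0-2] = -3955.7592 N (compression)
  F[1-2] = +3177.6642 N (tension)
  F[1-3] = -1621.1412 N (compression)
  F[2-3] = -3163.7956 N (compression)
  F[2-4] = -2157.9246 N (compression)
  F[3-4] = +3290.8862 N (tension)
  F[3-5] = +1519.7918 N (tension)
  F[4-5] = -3301.4704 N (compression)
  F[4-6] = -783.6629 N (compression)
  F[5-6] = +3058.8966 N (tension)
  Rx@0 = +4651.8000 N
  Ry@0 = +3115.2893 N
  Ry@6 = -2956.8093 N

3290.886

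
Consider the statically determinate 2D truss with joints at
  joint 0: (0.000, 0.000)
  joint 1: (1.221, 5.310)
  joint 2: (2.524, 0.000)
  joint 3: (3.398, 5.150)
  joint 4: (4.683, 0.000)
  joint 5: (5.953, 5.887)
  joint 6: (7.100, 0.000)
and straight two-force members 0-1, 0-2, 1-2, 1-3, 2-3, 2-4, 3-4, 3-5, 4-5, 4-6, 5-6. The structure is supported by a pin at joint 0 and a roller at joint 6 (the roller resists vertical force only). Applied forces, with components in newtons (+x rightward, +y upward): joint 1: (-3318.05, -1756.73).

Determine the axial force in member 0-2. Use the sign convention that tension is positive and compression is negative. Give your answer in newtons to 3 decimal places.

N=7 nodes, M=11 members, R=3 reactions → 2N=14, M+R=14
member 0 (0-1): L=5.4486, (cx,cy)=(0.2241,0.9746)
member 1 (0-2): L=2.5240, (cx,cy)=(1.0000,0.0000)
member 2 (1-2): L=5.4675, (cx,cy)=(0.2383,-0.9712)
member 3 (1-3): L=2.1829, (cx,cy)=(0.9973,-0.0733)
member 4 (2-3): L=5.2236, (cx,cy)=(0.1673,0.9859)
member 5 (2-4): L=2.1590, (cx,cy)=(1.0000,0.0000)
member 6 (3-4): L=5.3079, (cx,cy)=(0.2421,-0.9703)
member 7 (3-5): L=2.6592, (cx,cy)=(0.9608,0.2772)
member 8 (4-5): L=6.0224, (cx,cy)=(0.2109,0.9775)
member 9 (4-6): L=2.4170, (cx,cy)=(1.0000,0.0000)
member 10 (5-6): L=5.9977, (cx,cy)=(0.1912,-0.9815)
solve A·x = −loads:
  F[0-1] = -4038.8692 N (compression)
  F[0-2] = -2412.9580 N (compression)
  F[1-2] = +2099.3345 N (tension)
  F[1-3] = +1917.8119 N (tension)
  F[2-3] = -2067.9999 N (compression)
  F[2-4] = -1566.6429 N (compression)
  F[3-4] = +2529.9106 N (tension)
  F[3-5] = +993.0742 N (tension)
  F[4-5] = -2511.1232 N (compression)
  F[4-6] = -424.6295 N (compression)
  F[5-6] = +2220.4007 N (tension)
  Rx@0 = +3318.0500 N
  Ry@0 = +3936.1495 N
  Ry@6 = -2179.4195 N

-2412.958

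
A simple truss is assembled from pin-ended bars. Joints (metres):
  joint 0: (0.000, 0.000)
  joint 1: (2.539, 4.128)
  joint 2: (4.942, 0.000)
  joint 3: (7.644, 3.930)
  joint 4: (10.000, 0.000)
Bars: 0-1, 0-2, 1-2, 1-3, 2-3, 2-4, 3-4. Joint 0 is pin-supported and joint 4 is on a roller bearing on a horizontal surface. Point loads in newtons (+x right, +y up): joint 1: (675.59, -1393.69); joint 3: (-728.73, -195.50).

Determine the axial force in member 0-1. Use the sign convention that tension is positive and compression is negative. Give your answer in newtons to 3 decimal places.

N=5 nodes, M=7 members, R=3 reactions → 2N=10, M+R=10
member 0 (0-1): L=4.8463, (cx,cy)=(0.5239,0.8518)
member 1 (0-2): L=4.9420, (cx,cy)=(1.0000,0.0000)
member 2 (1-2): L=4.7765, (cx,cy)=(0.5031,-0.8642)
member 3 (1-3): L=5.1088, (cx,cy)=(0.9992,-0.0388)
member 4 (2-3): L=4.7692, (cx,cy)=(0.5665,0.8240)
member 5 (2-4): L=5.0580, (cx,cy)=(1.0000,0.0000)
member 6 (3-4): L=4.5821, (cx,cy)=(0.5142,-0.8577)
solve A·x = −loads:
  F[0-1] = -1283.6658 N (compression)
  F[0-2] = +619.3747 N (tension)
  F[1-2] = -293.5924 N (compression)
  F[1-3] = -1201.3039 N (compression)
  F[2-3] = +307.9168 N (tension)
  F[2-4] = +297.2221 N (tension)
  F[3-4] = -578.0566 N (compression)
  Rx@0 = +53.1400 N
  Ry@0 = +1093.3992 N
  Ry@4 = +495.7908 N

-1283.666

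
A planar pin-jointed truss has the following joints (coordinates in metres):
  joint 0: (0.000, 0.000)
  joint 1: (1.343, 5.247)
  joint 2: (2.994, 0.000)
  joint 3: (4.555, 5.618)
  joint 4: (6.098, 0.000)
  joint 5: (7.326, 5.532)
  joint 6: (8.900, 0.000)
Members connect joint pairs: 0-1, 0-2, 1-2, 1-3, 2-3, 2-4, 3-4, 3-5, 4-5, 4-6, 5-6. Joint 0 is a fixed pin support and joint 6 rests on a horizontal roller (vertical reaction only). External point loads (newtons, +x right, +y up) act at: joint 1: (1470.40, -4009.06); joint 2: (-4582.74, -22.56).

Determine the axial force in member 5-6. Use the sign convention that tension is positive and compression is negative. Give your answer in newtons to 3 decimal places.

-1538.146

N=7 nodes, M=11 members, R=3 reactions → 2N=14, M+R=14
member 0 (0-1): L=5.4161, (cx,cy)=(0.2480,0.9688)
member 1 (0-2): L=2.9940, (cx,cy)=(1.0000,0.0000)
member 2 (1-2): L=5.5006, (cx,cy)=(0.3001,-0.9539)
member 3 (1-3): L=3.2334, (cx,cy)=(0.9934,0.1147)
member 4 (2-3): L=5.8308, (cx,cy)=(0.2677,0.9635)
member 5 (2-4): L=3.1040, (cx,cy)=(1.0000,0.0000)
member 6 (3-4): L=5.8260, (cx,cy)=(0.2648,-0.9643)
member 7 (3-5): L=2.7723, (cx,cy)=(0.9995,-0.0310)
member 8 (4-5): L=5.6667, (cx,cy)=(0.2167,0.9762)
member 9 (4-6): L=2.8020, (cx,cy)=(1.0000,0.0000)
member 10 (5-6): L=5.7516, (cx,cy)=(0.2737,-0.9618)
solve A·x = −loads:
  F[0-1] = -2634.4681 N (compression)
  F[0-2] = -2459.0915 N (compression)
  F[1-2] = -1721.8540 N (compression)
  F[1-3] = -1617.5206 N (compression)
  F[2-3] = +1728.1026 N (tension)
  F[2-4] = +1144.1991 N (tension)
  F[3-4] = -1510.2599 N (compression)
  F[3-5] = -744.5722 N (compression)
  F[4-5] = +1491.7792 N (tension)
  F[4-6] = +420.9360 N (tension)
  F[5-6] = -1538.1455 N (compression)
  Rx@0 = +3112.3400 N
  Ry@0 = +2552.1929 N
  Ry@6 = +1479.4271 N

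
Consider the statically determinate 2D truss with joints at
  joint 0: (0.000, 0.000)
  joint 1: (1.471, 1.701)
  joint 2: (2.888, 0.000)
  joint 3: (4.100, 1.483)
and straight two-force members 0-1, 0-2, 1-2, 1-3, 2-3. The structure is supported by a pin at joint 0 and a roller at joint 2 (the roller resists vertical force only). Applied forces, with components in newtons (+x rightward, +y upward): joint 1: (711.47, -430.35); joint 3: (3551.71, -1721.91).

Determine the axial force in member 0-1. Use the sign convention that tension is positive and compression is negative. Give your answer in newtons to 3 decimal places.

N=4 nodes, M=5 members, R=3 reactions → 2N=8, M+R=8
member 0 (0-1): L=2.2488, (cx,cy)=(0.6541,0.7564)
member 1 (0-2): L=2.8880, (cx,cy)=(1.0000,0.0000)
member 2 (1-2): L=2.2139, (cx,cy)=(0.6401,-0.7683)
member 3 (1-3): L=2.6380, (cx,cy)=(0.9966,-0.0826)
member 4 (2-3): L=1.9153, (cx,cy)=(0.6328,0.7743)
solve A·x = −loads:
  F[0-1] = +3641.4196 N (tension)
  F[0-2] = +1881.2635 N (tension)
  F[1-2] = -4646.1657 N (compression)
  F[1-3] = +4660.1694 N (tension)
  F[2-3] = -1726.4549 N (compression)
  Rx@0 = -4263.1800 N
  Ry@0 = -2754.3440 N
  Ry@2 = +4906.6040 N

3641.420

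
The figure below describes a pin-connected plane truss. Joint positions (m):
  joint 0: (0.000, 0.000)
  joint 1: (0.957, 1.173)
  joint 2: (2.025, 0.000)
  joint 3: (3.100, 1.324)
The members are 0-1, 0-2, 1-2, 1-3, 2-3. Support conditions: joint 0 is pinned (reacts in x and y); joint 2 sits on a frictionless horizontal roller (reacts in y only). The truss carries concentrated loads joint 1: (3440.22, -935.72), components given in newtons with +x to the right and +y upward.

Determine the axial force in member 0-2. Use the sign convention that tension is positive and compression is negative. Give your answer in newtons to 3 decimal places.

2217.027

N=4 nodes, M=5 members, R=3 reactions → 2N=8, M+R=8
member 0 (0-1): L=1.5139, (cx,cy)=(0.6322,0.7748)
member 1 (0-2): L=2.0250, (cx,cy)=(1.0000,0.0000)
member 2 (1-2): L=1.5864, (cx,cy)=(0.6732,-0.7394)
member 3 (1-3): L=2.1483, (cx,cy)=(0.9975,0.0703)
member 4 (2-3): L=1.7055, (cx,cy)=(0.6303,0.7763)
solve A·x = −loads:
  F[0-1] = +1934.9474 N (tension)
  F[0-2] = +2217.0274 N (tension)
  F[1-2] = -3293.0844 N (compression)
  F[1-3] = +0.0000 N (tension)
  F[2-3] = -0.0000 N (compression)
  Rx@0 = -3440.2200 N
  Ry@0 = -1499.2736 N
  Ry@2 = +2434.9936 N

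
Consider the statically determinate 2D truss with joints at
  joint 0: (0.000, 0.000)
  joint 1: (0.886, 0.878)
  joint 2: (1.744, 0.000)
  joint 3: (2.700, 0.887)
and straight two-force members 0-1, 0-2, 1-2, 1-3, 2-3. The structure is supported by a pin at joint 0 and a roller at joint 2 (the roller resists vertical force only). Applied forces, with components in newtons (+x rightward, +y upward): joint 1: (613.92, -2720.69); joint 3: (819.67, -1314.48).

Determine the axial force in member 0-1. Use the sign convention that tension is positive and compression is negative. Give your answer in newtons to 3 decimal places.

N=4 nodes, M=5 members, R=3 reactions → 2N=8, M+R=8
member 0 (0-1): L=1.2473, (cx,cy)=(0.7103,0.7039)
member 1 (0-2): L=1.7440, (cx,cy)=(1.0000,0.0000)
member 2 (1-2): L=1.2276, (cx,cy)=(0.6989,-0.7152)
member 3 (1-3): L=1.8140, (cx,cy)=(1.0000,0.0050)
member 4 (2-3): L=1.3041, (cx,cy)=(0.7331,0.6802)
solve A·x = −loads:
  F[0-1] = +153.4389 N (tension)
  F[0-2] = +1324.6014 N (tension)
  F[1-2] = -3939.4808 N (compression)
  F[1-3] = +2248.4546 N (tension)
  F[2-3] = -1949.0140 N (compression)
  Rx@0 = -1433.5900 N
  Ry@0 = -108.0045 N
  Ry@2 = +4143.1745 N

153.439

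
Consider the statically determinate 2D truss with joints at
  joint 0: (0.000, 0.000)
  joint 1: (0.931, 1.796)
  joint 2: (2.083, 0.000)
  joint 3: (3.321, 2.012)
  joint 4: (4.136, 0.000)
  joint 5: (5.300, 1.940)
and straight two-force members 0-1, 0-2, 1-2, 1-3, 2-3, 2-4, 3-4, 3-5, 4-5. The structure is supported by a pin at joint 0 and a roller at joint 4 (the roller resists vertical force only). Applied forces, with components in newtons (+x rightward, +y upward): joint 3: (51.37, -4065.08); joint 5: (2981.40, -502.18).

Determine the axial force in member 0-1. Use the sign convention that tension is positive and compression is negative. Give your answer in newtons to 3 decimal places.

860.239

N=6 nodes, M=9 members, R=3 reactions → 2N=12, M+R=12
member 0 (0-1): L=2.0230, (cx,cy)=(0.4602,0.8878)
member 1 (0-2): L=2.0830, (cx,cy)=(1.0000,0.0000)
member 2 (1-2): L=2.1337, (cx,cy)=(0.5399,-0.8417)
member 3 (1-3): L=2.3997, (cx,cy)=(0.9959,0.0900)
member 4 (2-3): L=2.3624, (cx,cy)=(0.5241,0.8517)
member 5 (2-4): L=2.0530, (cx,cy)=(1.0000,0.0000)
member 6 (3-4): L=2.1708, (cx,cy)=(0.3754,-0.9268)
member 7 (3-5): L=1.9803, (cx,cy)=(0.9993,-0.0364)
member 8 (4-5): L=2.2624, (cx,cy)=(0.5145,0.8575)
solve A·x = −loads:
  F[0-1] = +860.2386 N (tension)
  F[0-2] = +2636.8743 N (tension)
  F[1-2] = -817.4384 N (compression)
  F[1-3] = +840.6467 N (tension)
  F[2-3] = +807.8779 N (tension)
  F[2-4] = +1772.1670 N (tension)
  F[3-4] = -5336.0292 N (compression)
  F[3-5] = +3214.7054 N (tension)
  F[4-5] = -449.3330 N (compression)
  Rx@0 = -3032.7700 N
  Ry@0 = -763.7258 N
  Ry@4 = +5330.9858 N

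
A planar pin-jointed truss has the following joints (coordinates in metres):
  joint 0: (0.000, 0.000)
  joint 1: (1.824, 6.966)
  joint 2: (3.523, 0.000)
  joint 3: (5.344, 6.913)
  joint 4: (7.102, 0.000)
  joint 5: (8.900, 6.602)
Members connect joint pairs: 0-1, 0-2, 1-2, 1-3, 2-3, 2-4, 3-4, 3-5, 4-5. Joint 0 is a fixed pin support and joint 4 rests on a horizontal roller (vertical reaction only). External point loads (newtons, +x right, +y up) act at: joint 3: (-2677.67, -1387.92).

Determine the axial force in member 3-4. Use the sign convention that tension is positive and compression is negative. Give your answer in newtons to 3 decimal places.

1611.769

N=6 nodes, M=9 members, R=3 reactions → 2N=12, M+R=12
member 0 (0-1): L=7.2008, (cx,cy)=(0.2533,0.9674)
member 1 (0-2): L=3.5230, (cx,cy)=(1.0000,0.0000)
member 2 (1-2): L=7.1702, (cx,cy)=(0.2370,-0.9715)
member 3 (1-3): L=3.5204, (cx,cy)=(0.9999,-0.0151)
member 4 (2-3): L=7.1488, (cx,cy)=(0.2547,0.9670)
member 5 (2-4): L=3.5790, (cx,cy)=(1.0000,0.0000)
member 6 (3-4): L=7.1330, (cx,cy)=(0.2465,-0.9692)
member 7 (3-5): L=3.5696, (cx,cy)=(0.9962,-0.0871)
member 8 (4-5): L=6.8425, (cx,cy)=(0.2628,0.9649)
solve A·x = −loads:
  F[0-1] = -3049.4227 N (compression)
  F[0-2] = -1905.2400 N (compression)
  F[1-2] = +3059.6532 N (tension)
  F[1-3] = -1497.5937 N (compression)
  F[2-3] = -3073.9173 N (compression)
  F[2-4] = -397.2351 N (compression)
  F[3-4] = +1611.7692 N (tension)
  F[3-5] = -0.0000 N (tension)
  F[4-5] = +0.0000 N (tension)
  Rx@0 = +2677.6700 N
  Ry@0 = +2949.9713 N
  Ry@4 = -1562.0513 N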